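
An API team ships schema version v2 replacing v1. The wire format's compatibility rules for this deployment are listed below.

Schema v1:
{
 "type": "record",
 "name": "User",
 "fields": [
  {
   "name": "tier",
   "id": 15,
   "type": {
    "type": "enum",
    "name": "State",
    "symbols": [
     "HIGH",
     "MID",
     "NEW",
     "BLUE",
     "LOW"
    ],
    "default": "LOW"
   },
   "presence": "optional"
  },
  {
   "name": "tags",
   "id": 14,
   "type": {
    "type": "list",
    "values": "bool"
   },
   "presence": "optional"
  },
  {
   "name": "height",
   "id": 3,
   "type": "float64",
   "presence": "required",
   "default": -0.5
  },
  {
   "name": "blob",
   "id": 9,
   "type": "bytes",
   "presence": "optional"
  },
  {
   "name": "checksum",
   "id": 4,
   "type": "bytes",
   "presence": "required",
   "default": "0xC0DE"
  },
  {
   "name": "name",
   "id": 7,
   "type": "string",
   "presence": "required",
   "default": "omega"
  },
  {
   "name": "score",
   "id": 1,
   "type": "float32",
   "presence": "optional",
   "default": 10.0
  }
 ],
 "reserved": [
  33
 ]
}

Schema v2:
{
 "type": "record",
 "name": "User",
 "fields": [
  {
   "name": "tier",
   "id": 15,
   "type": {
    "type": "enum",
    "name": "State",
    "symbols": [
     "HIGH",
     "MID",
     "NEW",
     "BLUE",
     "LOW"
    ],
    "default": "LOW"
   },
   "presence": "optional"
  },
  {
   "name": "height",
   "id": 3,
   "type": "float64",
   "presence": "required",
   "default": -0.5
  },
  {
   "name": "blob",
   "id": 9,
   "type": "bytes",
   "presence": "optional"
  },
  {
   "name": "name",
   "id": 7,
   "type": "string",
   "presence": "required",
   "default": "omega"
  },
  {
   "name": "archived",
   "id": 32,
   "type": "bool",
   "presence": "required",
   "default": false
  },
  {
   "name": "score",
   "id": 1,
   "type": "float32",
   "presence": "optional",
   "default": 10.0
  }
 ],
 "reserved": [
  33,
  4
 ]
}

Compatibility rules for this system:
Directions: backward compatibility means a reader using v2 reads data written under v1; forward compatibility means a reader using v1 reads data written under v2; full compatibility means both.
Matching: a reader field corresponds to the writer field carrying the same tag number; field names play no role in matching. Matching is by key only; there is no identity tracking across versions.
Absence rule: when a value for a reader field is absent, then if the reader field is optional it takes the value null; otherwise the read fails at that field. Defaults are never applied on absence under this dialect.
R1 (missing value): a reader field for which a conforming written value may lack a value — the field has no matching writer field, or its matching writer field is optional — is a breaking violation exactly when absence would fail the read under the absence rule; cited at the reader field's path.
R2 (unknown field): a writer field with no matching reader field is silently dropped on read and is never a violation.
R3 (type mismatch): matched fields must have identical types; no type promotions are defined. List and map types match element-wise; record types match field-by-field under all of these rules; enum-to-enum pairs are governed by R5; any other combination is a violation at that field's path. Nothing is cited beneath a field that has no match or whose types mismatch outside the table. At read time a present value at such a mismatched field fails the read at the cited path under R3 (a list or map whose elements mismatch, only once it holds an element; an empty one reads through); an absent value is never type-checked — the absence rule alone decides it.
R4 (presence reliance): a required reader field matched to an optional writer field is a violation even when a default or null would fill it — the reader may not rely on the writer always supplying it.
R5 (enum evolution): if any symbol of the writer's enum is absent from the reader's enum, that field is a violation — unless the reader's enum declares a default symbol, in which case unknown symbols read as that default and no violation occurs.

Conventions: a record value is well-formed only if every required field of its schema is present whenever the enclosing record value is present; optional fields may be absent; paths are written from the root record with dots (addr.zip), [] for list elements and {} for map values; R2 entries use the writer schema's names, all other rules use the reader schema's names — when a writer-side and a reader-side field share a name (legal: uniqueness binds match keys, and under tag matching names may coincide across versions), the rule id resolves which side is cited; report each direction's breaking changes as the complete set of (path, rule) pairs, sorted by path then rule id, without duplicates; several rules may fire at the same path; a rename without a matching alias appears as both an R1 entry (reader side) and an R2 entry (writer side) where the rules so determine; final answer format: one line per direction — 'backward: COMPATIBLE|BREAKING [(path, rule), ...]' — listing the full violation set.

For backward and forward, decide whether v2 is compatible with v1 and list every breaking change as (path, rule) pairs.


backward: BREAKING [(archived, R1)]; forward: BREAKING [(checksum, R1)]

the writer's type comes first in each User pair
backward on User — v2 reading data written by v1:
  State -> State, writer optional: tier aligns to tier
  float64 -> float64, writer required: height aligns to height
  bytes -> bytes, writer optional: blob aligns to blob
  string -> string, writer required: name aligns to name
  archived: no writer match
  float32 -> float32, writer optional: score aligns to score
  writer field tags has no reader counterpart
  writer field checksum has no reader counterpart
  rule R1 violated at archived
  => backward verdict for User: BREAKING, 1 violation(s)
forward on User — v1 reading data written by v2:
  State -> State, writer optional: tier aligns to tier
  tags: no writer match
  float64 -> float64, writer required: height aligns to height
  bytes -> bytes, writer optional: blob aligns to blob
  checksum: no writer match
  string -> string, writer required: name aligns to name
  float32 -> float32, writer optional: score aligns to score
  writer field archived has no reader counterpart
  rule R1 violated at checksum
  => forward verdict for User: BREAKING, 1 violation(s)


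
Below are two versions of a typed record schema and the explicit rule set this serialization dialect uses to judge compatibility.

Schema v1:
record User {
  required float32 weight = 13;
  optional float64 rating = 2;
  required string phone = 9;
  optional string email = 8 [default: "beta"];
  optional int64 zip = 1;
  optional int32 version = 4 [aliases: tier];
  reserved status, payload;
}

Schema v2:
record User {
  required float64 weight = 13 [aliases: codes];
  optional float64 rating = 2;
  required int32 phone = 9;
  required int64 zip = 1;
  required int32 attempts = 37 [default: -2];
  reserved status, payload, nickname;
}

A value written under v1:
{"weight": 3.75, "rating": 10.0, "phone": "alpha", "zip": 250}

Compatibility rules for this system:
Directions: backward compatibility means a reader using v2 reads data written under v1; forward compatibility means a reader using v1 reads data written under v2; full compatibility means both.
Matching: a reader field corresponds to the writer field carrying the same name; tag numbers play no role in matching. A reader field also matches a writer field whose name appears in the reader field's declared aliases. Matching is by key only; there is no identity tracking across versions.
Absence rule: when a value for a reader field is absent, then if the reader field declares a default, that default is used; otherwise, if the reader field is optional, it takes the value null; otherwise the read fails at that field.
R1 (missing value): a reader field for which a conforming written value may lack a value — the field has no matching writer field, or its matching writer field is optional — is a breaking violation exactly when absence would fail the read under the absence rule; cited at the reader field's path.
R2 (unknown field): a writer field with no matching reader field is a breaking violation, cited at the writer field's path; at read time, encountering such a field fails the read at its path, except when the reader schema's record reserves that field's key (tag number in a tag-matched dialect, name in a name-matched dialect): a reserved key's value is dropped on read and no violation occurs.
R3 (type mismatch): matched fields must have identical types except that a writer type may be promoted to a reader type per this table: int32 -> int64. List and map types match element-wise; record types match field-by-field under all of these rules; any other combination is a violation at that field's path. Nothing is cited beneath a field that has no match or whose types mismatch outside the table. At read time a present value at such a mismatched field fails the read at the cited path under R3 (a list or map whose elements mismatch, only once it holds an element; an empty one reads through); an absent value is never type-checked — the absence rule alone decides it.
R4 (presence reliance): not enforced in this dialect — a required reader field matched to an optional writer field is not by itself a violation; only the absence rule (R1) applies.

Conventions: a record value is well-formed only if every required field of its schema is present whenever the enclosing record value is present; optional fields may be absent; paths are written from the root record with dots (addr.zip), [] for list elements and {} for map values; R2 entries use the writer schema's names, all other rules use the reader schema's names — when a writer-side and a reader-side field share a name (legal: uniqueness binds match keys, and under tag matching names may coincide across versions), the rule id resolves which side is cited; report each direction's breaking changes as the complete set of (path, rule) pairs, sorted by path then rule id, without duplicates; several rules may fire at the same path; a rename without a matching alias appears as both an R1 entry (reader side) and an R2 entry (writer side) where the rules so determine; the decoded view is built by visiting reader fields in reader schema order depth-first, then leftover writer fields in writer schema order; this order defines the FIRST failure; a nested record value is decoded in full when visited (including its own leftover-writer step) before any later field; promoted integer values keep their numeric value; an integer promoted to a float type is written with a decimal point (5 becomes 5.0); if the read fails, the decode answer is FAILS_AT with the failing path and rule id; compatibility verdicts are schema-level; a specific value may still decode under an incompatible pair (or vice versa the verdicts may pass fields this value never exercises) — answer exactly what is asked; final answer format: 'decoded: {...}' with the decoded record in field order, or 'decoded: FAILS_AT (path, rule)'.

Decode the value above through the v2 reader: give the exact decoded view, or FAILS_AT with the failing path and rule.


each type pair in User: writer, then reader
decoding the User value with the v2 reader:
  read fails at weight under R3
  => FAILS_AT (weight, R3)
the other User changes do not affect what is asked:
  removed field version from record User -> changes User's schema-level verdicts only — the decode of this value is the same
  added field attempts to record User: required int32, tag 37, default -2 (in v2 it sits last) -> changes User's schema-level verdicts only — the decode of this value is the same
  field phone in record User: type string changed to int32 -> changes User's schema-level verdicts only — the decode of this value is the same
  field zip in record User: optional changed to required -> changes User's schema-level verdicts only — the decode of this value is the same
  removed field email from record User -> changes User's schema-level verdicts only — the decode of this value is the same

decoded: FAILS_AT (weight, R3)


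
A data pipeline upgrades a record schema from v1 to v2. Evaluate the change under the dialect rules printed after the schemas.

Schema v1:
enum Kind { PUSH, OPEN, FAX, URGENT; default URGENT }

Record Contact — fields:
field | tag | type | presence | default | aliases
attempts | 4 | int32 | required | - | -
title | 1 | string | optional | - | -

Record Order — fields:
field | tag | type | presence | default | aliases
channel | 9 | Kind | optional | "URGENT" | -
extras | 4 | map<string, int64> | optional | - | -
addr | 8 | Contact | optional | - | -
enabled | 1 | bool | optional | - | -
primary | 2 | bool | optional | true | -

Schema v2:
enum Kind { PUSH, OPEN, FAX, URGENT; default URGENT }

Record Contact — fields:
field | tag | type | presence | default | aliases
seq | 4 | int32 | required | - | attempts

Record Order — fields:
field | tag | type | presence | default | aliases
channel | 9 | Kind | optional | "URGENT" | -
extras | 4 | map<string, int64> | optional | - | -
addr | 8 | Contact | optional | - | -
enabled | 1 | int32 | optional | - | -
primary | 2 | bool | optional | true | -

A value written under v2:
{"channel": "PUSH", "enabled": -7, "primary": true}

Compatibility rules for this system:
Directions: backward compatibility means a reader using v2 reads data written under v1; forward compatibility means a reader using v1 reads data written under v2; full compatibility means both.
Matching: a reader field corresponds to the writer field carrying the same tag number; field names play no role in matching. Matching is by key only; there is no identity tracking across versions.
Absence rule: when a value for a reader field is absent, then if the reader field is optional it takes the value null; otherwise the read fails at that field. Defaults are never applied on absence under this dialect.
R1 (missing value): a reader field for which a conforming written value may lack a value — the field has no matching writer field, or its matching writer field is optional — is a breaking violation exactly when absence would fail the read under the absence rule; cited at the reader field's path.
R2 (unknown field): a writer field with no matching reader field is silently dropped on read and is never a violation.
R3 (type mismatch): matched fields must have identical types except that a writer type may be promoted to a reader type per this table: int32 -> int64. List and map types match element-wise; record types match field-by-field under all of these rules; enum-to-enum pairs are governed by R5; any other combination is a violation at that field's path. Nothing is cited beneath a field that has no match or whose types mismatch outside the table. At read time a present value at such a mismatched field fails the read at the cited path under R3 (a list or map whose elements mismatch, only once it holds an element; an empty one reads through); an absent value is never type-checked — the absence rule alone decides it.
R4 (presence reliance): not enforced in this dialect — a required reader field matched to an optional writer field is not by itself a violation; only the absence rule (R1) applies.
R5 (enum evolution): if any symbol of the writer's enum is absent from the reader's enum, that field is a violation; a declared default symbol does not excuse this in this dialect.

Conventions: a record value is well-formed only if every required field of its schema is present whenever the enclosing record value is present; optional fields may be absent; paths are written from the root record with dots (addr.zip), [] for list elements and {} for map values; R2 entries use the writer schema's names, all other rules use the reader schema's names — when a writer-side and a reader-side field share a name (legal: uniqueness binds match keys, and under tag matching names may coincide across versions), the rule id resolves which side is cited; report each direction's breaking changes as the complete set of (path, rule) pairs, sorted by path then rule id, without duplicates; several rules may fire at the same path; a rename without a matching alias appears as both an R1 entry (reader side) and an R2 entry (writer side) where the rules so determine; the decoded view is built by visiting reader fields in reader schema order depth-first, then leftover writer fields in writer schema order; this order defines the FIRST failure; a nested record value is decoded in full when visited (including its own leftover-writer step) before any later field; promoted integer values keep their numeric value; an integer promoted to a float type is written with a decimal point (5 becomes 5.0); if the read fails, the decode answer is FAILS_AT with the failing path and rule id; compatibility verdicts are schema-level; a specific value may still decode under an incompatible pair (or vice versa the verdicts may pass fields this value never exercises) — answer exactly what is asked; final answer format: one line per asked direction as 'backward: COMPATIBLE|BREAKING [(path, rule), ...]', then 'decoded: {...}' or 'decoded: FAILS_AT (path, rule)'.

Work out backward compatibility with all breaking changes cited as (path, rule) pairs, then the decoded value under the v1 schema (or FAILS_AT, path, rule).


arrows below run writer -> reader for Order
backward on Order — v2 reading data written by v1:
  channel: Kind -> Kind, writer optional; from channel
  extras: map<string, int64> -> map<string, int64>, writer optional; from extras
  addr: Contact -> Contact, writer optional; from addr
  enabled: bool -> int32, writer optional; from enabled
  primary: bool -> bool, writer optional; from primary
  addr.seq: int32 -> int32, writer required; from addr.attempts
  leftover writer field: addr.title
  violation R3 at enabled
  => backward verdict for Order: BREAKING, 1 violation(s)
decode walk for Order under reader schema v1:
  channel := "PUSH"
  extras := null (not supplied -> null)
  addr := null (not supplied -> null)
  read fails at enabled under R3
  => FAILS_AT (enabled, R3)
diffs on Order not affecting the asked answer:
  removed field title from record Contact -> triggers nothing under Order's printed rules — same verdict
  renamed field attempts to seq in record Contact (alias attempts declared on the renamed field) -> triggers nothing under Order's printed rules — same verdict

backward: BREAKING [(enabled, R3)]; decoded: FAILS_AT (enabled, R3)


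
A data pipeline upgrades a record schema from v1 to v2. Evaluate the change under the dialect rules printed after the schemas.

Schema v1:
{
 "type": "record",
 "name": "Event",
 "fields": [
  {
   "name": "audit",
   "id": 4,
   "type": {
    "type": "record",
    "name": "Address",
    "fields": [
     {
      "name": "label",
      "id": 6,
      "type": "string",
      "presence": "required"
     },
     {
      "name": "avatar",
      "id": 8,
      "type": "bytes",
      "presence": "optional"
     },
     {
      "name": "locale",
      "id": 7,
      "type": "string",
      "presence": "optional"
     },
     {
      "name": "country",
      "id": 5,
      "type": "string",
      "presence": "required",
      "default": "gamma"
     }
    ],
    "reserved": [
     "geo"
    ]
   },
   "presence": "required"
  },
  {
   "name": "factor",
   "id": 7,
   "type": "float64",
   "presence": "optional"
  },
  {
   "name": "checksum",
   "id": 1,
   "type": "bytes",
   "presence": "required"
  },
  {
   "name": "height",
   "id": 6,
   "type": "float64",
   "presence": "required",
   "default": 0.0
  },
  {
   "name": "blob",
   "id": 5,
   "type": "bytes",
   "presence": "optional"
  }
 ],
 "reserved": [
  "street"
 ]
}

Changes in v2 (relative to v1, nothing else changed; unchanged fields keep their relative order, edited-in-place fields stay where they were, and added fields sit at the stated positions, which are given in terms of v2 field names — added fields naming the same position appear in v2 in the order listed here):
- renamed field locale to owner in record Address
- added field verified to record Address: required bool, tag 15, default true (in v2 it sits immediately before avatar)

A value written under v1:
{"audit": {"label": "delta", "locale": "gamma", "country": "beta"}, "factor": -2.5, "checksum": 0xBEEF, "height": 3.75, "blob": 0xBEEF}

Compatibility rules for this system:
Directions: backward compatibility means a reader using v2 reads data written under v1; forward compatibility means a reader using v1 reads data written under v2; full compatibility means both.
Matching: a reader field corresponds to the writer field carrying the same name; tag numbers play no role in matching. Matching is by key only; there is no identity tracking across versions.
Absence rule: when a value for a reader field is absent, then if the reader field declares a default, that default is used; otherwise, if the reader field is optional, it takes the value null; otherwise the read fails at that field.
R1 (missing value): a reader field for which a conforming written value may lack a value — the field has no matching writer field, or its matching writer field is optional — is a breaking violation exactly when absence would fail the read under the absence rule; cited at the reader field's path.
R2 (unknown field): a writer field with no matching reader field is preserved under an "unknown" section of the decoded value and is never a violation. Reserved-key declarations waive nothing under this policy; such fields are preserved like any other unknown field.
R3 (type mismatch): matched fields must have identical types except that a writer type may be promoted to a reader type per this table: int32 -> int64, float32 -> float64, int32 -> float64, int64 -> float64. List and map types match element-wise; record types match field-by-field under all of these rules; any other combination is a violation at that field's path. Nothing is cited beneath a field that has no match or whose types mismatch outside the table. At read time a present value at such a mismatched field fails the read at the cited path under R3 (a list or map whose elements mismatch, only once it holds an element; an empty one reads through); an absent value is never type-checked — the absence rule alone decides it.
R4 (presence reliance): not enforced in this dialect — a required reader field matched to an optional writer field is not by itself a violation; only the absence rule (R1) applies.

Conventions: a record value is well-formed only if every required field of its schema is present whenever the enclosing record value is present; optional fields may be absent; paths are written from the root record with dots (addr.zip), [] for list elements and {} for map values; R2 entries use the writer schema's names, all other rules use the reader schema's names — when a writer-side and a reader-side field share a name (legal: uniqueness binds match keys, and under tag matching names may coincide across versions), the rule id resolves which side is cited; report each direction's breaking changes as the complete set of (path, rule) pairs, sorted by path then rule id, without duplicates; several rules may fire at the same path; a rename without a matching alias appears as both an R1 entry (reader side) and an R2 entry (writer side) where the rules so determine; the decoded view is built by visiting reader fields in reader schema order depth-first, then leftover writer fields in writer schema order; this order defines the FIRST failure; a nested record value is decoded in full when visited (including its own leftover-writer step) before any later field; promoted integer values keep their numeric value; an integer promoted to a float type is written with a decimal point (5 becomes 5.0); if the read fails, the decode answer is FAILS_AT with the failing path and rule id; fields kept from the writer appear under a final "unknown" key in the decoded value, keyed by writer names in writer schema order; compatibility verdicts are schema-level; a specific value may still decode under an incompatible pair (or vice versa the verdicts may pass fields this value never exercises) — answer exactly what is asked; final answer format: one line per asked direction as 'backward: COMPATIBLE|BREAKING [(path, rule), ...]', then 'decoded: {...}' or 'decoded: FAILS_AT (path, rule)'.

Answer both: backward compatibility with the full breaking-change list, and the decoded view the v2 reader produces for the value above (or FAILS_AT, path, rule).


arrows below run writer -> reader for Event
backward on Event — v2 reading data written by v1:
  Address -> Address, writer required: audit aligns to audit
  float64 -> float64, writer optional: factor aligns to factor
  bytes -> bytes, writer required: checksum aligns to checksum
  float64 -> float64, writer required: height aligns to height
  bytes -> bytes, writer optional: blob aligns to blob
  string -> string, writer required: audit.label aligns to audit.label
  no writer field matches reader audit.verified
  bytes -> bytes, writer optional: audit.avatar aligns to audit.avatar
  no writer field matches reader audit.owner
  string -> string, writer required: audit.country aligns to audit.country
  audit.locale (writer side), unknown to reader
  => backward verdict for Event: COMPATIBLE, no violations
decoding the Event value with the v2 reader:
  audit.label := "delta"
  audit.verified := true (absent -> default)
  audit.avatar := null (absent, optional -> null)
  audit.owner := null (absent, optional -> null)
  audit.country := "beta"
  writer audit.locale: kept under "unknown"
  factor := -2.5
  checksum := 0xBEEF
  height := 3.75
  blob := 0xBEEF
  => decoded: {"audit": {"label": "delta", "verified": true, "avatar": null, "owner": null, "country": "beta", "unknown": {"locale": "gamma"}}, "factor": -2.5, "checksum": 0xBEEF, "height": 3.75, "blob": 0xBEEF}

backward: COMPATIBLE []; decoded: {"audit": {"label": "delta", "verified": true, "avatar": null, "owner": null, "country": "beta", "unknown": {"locale": "gamma"}}, "factor": -2.5, "checksum": 0xBEEF, "height": 3.75, "blob": 0xBEEF}


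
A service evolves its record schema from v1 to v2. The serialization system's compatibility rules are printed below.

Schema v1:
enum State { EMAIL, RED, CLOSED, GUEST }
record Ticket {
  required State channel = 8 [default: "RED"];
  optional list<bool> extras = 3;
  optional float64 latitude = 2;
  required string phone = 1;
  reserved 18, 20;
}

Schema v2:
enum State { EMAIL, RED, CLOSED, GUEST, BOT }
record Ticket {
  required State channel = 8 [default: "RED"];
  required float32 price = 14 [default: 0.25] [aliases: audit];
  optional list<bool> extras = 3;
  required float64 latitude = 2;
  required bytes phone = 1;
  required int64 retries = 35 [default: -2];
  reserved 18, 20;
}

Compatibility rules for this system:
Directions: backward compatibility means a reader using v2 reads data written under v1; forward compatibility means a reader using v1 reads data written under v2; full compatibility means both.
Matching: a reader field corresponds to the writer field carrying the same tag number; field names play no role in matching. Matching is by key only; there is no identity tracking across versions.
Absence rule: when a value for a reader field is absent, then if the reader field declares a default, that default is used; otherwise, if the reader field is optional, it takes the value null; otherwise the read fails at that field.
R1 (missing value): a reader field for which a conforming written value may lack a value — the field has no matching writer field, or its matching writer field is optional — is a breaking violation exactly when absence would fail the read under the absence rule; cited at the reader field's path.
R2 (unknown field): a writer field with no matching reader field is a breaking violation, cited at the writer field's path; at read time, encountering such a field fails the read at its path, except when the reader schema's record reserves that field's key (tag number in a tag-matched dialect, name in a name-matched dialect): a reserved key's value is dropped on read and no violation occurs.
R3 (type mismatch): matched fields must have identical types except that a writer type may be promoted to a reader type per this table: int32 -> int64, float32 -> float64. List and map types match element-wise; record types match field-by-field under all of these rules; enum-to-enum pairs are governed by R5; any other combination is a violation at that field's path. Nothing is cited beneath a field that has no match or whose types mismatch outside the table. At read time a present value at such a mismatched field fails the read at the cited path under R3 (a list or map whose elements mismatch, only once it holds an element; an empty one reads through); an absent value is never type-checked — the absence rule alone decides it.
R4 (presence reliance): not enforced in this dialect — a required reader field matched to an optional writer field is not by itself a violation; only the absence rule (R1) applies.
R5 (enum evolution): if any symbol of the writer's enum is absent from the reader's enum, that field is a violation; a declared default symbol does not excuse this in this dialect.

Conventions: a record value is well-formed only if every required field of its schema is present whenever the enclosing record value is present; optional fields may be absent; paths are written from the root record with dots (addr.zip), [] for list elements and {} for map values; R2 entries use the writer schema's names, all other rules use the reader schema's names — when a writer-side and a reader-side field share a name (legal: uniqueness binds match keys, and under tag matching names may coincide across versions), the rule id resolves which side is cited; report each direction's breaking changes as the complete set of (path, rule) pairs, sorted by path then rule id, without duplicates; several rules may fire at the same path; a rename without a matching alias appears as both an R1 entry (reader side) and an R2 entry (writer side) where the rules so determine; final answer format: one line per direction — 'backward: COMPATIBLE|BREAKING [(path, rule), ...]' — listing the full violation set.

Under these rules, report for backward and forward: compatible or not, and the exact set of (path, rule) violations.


the writer's type comes first in each Ticket pair
checking backward for Ticket: reader v2 against writer v1:
  channel <- channel (State -> State, writer required)
  price has no writer counterpart
  extras <- extras (list<bool> -> list<bool>, writer optional)
  latitude <- latitude (float64 -> float64, writer optional)
  phone <- phone (string -> bytes, writer required)
  retries has no writer counterpart
  rule R1 violated at latitude
  rule R3 violated at phone
  => backward: BREAKING (2)
checking forward for Ticket: reader v1 against writer v2:
  channel <- channel (State -> State, writer required)
  extras <- extras (list<bool> -> list<bool>, writer optional)
  latitude <- latitude (float64 -> float64, writer required)
  phone <- phone (bytes -> string, writer required)
  writer price: unknown to reader
  writer retries: unknown to reader
  rule R5 violated at channel
  rule R3 violated at phone
  rule R2 violated at price
  rule R2 violated at retries
  => forward: BREAKING (4)

backward: BREAKING [(latitude, R1), (phone, R3)]; forward: BREAKING [(channel, R5), (phone, R3), (price, R2), (retries, R2)]


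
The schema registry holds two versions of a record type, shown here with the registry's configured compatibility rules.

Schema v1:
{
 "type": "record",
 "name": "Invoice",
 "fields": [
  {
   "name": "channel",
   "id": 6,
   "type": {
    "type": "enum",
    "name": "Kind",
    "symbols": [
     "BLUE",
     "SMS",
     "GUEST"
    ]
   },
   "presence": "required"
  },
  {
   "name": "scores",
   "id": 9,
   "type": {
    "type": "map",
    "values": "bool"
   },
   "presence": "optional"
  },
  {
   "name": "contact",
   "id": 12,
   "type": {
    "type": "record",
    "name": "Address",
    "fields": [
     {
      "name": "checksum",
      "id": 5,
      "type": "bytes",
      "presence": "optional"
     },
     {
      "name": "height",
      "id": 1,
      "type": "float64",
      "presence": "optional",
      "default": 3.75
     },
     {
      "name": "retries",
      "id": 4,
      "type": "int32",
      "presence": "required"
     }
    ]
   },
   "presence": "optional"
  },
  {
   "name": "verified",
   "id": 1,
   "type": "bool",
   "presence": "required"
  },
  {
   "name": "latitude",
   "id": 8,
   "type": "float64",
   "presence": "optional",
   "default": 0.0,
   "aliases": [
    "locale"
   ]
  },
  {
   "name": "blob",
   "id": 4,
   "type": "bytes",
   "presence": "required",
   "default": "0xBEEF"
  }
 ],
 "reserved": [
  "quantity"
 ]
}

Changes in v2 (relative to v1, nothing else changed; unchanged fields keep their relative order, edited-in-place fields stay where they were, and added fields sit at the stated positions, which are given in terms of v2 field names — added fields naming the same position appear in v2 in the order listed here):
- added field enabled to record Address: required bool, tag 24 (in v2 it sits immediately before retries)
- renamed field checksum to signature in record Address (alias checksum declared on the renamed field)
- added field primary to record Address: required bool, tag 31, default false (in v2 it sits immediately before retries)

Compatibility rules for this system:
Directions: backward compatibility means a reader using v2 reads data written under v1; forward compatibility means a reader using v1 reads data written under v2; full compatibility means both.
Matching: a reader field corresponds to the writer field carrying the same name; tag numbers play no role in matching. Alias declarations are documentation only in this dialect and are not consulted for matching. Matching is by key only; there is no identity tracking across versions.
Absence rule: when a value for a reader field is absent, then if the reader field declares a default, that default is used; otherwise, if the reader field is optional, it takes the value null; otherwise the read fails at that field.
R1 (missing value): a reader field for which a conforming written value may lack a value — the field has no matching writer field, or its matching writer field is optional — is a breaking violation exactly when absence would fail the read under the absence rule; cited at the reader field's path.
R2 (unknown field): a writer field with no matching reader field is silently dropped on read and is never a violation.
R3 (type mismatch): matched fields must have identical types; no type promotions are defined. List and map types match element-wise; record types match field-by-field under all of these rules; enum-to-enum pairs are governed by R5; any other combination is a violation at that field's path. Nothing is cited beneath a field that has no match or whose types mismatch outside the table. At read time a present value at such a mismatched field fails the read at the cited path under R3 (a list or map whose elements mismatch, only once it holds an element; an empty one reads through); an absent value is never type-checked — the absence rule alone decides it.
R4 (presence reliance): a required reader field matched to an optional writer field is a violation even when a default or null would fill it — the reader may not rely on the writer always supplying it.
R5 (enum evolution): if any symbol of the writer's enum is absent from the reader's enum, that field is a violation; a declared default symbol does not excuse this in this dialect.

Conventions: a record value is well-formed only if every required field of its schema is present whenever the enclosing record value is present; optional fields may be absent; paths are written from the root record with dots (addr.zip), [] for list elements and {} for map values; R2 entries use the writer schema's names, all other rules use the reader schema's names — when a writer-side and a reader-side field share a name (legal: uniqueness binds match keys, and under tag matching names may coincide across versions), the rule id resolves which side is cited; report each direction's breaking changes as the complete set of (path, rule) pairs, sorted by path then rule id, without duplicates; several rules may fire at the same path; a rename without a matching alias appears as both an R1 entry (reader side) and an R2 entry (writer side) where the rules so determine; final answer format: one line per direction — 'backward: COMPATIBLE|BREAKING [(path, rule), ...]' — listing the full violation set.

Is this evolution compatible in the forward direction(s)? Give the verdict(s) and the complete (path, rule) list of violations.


forward: COMPATIBLE []

arrows below run writer -> reader for Invoice
checking forward for Invoice: reader v1 against writer v2:
  channel: Kind -> Kind, writer required; from channel
  scores: map<string, bool> -> map<string, bool>, writer optional; from scores
  contact: Address -> Address, writer optional; from contact
  verified: bool -> bool, writer required; from verified
  latitude: float64 -> float64, writer optional; from latitude
  blob: bytes -> bytes, writer required; from blob
  no writer field matches reader contact.checksum
  contact.height: float64 -> float64, writer optional; from contact.height
  contact.retries: int32 -> int32, writer required; from contact.retries
  writer field contact.signature has no reader counterpart
  writer field contact.enabled has no reader counterpart
  writer field contact.primary has no reader counterpart
  => no violations; forward on Invoice: COMPATIBLE
the rest of the Invoice diff is inert for this question:
  added field enabled to record Address: required bool, tag 24 (in v2 it sits immediately before retries) -> its effect on Invoice is confined to the backward direction, not asked
  renamed field checksum to signature in record Address (alias checksum declared on the renamed field) -> triggers nothing under Invoice's printed rules — same verdict
  added field primary to record Address: required bool, tag 31, default false (in v2 it sits immediately before retries) -> triggers nothing under Invoice's printed rules — same verdict


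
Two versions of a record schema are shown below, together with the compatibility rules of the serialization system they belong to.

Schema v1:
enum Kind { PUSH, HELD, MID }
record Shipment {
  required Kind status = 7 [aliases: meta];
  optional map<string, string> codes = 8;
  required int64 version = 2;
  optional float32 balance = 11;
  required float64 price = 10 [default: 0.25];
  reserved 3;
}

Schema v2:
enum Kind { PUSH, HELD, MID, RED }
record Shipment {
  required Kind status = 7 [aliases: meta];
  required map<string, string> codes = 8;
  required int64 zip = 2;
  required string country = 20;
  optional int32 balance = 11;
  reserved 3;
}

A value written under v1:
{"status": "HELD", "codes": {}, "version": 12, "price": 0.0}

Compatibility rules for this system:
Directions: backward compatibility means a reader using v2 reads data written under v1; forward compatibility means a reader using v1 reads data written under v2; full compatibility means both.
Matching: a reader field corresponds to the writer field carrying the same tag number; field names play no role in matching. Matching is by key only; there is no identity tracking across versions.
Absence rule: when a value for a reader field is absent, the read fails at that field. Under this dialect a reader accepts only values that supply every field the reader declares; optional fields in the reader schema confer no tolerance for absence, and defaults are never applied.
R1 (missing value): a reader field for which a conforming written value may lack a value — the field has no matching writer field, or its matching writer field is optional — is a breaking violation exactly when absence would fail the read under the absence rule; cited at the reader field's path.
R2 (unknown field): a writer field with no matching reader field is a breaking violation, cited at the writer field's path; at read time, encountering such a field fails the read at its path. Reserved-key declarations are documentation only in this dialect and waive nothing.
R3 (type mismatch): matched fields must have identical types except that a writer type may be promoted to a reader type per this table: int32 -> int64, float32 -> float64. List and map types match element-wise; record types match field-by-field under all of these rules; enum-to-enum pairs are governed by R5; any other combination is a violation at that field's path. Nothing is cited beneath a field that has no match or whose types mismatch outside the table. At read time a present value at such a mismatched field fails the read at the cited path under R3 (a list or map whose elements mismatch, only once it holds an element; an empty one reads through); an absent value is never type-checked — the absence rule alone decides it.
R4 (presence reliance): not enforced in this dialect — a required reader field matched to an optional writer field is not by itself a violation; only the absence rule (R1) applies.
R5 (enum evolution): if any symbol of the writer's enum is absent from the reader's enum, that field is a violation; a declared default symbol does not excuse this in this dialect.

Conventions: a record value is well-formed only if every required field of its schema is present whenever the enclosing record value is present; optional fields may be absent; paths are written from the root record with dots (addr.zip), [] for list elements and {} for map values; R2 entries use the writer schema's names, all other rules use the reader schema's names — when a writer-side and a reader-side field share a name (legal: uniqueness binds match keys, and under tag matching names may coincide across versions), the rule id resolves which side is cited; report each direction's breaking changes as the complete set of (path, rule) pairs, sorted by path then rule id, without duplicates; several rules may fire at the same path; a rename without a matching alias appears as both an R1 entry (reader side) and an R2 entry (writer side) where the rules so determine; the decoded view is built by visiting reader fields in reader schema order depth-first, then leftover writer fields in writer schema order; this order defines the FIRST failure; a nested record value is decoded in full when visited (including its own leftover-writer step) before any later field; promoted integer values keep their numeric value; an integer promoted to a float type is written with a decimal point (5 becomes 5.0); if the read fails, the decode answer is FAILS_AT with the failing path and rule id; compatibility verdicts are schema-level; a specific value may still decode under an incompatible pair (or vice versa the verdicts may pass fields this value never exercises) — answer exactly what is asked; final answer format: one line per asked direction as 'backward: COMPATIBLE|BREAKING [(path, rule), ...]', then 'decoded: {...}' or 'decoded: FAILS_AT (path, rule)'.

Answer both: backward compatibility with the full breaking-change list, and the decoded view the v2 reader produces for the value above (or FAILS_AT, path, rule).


backward: BREAKING [(balance, R1), (balance, R3), (codes, R1), (country, R1), (price, R2)]; decoded: FAILS_AT (country, R1)

each type pair in Shipment: writer, then reader
backward pass over Shipment, reader schema v2, writer schema v1:
  status <- status (Kind -> Kind, writer required)
  codes <- codes (map<string, string> -> map<string, string>, writer optional)
  zip <- version (int64 -> int64, writer required)
  country has no writer counterpart
  balance <- balance (float32 -> int32, writer optional)
  writer price: unknown to reader
  breaking: (balance, R1)
  breaking: (balance, R3)
  breaking: (codes, R1)
  breaking: (country, R1)
  breaking: (price, R2)
  backward on Shipment therefore BREAKING (5)
migrating the Shipment value to v2:
  status := "HELD"
  codes := {}
  zip := 12 (from writer version)
  read fails at country under R1 (no fill)
  => FAILS_AT (country, R1)
diffs on Shipment not affecting the asked answer:
  enum Kind (field status in record Shipment): symbol RED added -> affects forward compatibility only, which is not asked
  renamed field version to zip in record Shipment -> inert for the asked Shipment verdict: nothing fires
  field codes in record Shipment: optional changed to required -> affects forward compatibility only, which is not asked
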